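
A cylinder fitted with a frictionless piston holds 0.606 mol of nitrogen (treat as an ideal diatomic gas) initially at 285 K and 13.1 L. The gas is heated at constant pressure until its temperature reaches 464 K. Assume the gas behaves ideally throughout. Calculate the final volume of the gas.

P₁ = nRT₁/V₁ = 0.606×8.314×285/13.1 = 110 kPa.
Isobaric: P stays 110 kPa; V/T = const ⇒ T₂ = 464 K, V₂ = 21.3 L.

21.3 L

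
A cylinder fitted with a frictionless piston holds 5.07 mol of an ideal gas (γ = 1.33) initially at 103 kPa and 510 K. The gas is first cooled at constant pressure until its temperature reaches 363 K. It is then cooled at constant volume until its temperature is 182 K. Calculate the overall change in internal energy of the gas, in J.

V₁ = nRT₁/P₁ = 5.07×8.314×510/103 = 209 L.
Step 1 — Isobaric: P stays 103 kPa; V/T = const ⇒ T₂ = 363 K, V₂ = 149 L.
W = PΔV = 103×(149−209) kPa·L = -6200 J.
ΔU = nCvΔT = 5.07×25.2×(363−510) = -18800 J.
Q = ΔU + W = nCpΔT = -25000 J.
State after step 1: P = 103 kPa, V = 149 L, T = 363 K.
Step 2 — Isochoric: V stays 149 L; P/T = const ⇒ T₂ = 182 K, P₂ = 51.6 kPa.
W = 0 (no volume change).
ΔU = nCvΔT = 5.07×25.2×(182−363) = -23100 J.
Q = ΔU = -23100 J.
Net over both steps: W = -6200 J, Q = -48100 J, ΔU = -41900 J.

-41900 J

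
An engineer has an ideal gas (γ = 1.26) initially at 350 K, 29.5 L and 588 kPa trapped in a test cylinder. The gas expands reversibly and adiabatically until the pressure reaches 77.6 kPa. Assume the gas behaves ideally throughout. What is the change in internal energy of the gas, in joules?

n = P₁V₁/(RT₁) = 588×29.5/(8.314×350) = 5.96 mol.
Adiabatic: T₂/T₁ = (P₂/P₁)^((γ−1)/γ) ⇒ T₂ = 350×(0.132)^0.206 = 230 K; V₂ = 147 L.
For an ideal gas ΔU = nCvΔT with Cv = R/(γ−1) = 32.0 J/(mol·K).
ΔU = 5.96×32.0×(230−350) = -22800 J.

-22800 J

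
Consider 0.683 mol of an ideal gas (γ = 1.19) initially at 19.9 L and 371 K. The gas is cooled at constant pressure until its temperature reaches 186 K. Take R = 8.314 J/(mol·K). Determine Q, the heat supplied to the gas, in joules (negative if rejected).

-6580 J

P₁ = nRT₁/V₁ = 0.683×8.314×371/19.9 = 106 kPa.
Isobaric: P stays 106 kPa; V/T = const ⇒ T₂ = 186 K, V₂ = 9.98 L.
W = PΔV = 106×(9.98−19.9) kPa·L = -1050 J.
ΔU = nCvΔT = 0.683×43.8×(186−371) = -5530 J.
Q = ΔU + W = nCpΔT = -6580 J.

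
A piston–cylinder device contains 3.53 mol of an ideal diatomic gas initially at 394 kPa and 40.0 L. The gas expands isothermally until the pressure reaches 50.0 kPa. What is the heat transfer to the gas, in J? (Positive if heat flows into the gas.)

32500 J

T₁ = P₁V₁/(nR) = 394×40.0/(3.53×8.314) = 537 K.
Isothermal: T stays 537 K; PV = const ⇒ V₂ = 315 L, P₂ = 50.0 kPa.
ΔU = 0 (ideal gas, T constant).
W = nRT ln(V₂/V₁) = 3.53×8.314×537×ln(7.88) = 32500 J.
Q = ΔU + W = 32500 J.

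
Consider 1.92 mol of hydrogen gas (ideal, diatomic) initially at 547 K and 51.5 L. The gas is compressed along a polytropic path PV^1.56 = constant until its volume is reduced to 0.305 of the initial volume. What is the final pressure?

1080 kPa

P₁ = nRT₁/V₁ = 1.92×8.314×547/51.5 = 170 kPa.
Polytropic n=1.56: T₂ = T₁(V₁/V₂)^(n−1) = 547×(3.28)^0.56 = 1060 K; P₂ = P₁(V₁/V₂)^n = 1080 kPa.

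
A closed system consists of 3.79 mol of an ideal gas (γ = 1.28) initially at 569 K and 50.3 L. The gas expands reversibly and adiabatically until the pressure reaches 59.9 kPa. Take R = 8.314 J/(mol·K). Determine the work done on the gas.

-20700 J

P₁ = nRT₁/V₁ = 3.79×8.314×569/50.3 = 356 kPa.
Adiabatic: T₂/T₁ = (P₂/P₁)^((γ−1)/γ) ⇒ T₂ = 569×(0.168)^0.219 = 385 K; V₂ = 203 L.
ΔU = nCvΔT = 3.79×29.7×(385−569) = -20700 J.
Q = 0 for an adiabatic process, so W = −ΔU = 20700 J.
Work done on the gas = −W_by = -20700 J.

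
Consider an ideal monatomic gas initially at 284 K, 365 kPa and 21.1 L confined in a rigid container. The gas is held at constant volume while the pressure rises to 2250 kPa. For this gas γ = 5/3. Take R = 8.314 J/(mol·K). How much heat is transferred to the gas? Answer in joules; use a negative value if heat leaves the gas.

59700 J

n = P₁V₁/(RT₁) = 365×21.1/(8.314×284) = 3.26 mol.
Isochoric: V stays 21.1 L; P/T = const ⇒ T₂ = 1750 K, P₂ = 2250 kPa.
W = 0 (no volume change).
ΔU = nCvΔT = 3.26×12.5×(1750−284) = 59700 J.
Q = ΔU = 59700 J.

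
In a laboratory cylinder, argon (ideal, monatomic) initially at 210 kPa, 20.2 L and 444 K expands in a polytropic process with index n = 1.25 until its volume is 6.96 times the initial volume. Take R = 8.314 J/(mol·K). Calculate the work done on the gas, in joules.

n = P₁V₁/(RT₁) = 210×20.2/(8.314×444) = 1.15 mol.
Polytropic n=1.25: T₂ = T₁(V₁/V₂)^(n−1) = 444×(0.144)^0.25 = 273 K; P₂ = P₁(V₁/V₂)^n = 18.6 kPa.
W = (P₁V₁−P₂V₂)/(n−1) = (210×20.2−18.6×141)/0.25 = 6520 J.
Work done on the gas = −W_by = -6520 J.

-6520 J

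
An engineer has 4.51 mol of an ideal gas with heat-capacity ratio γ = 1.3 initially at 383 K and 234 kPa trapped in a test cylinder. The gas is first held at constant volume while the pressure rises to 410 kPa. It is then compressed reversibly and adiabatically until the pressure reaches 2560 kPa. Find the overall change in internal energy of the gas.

80100 J

V₁ = nRT₁/P₁ = 4.51×8.314×383/234 = 61.4 L.
Step 1 — Isochoric: V stays 61.4 L; P/T = const ⇒ T₂ = 671 K, P₂ = 410 kPa.
W = 0 (no volume change).
ΔU = nCvΔT = 4.51×27.7×(671−383) = 36000 J.
Q = ΔU = 36000 J.
State after step 1: P = 410 kPa, V = 61.4 L, T = 671 K.
Step 2 — Adiabatic: T₂/T₁ = (P₂/P₁)^((γ−1)/γ) ⇒ T₂ = 671×(6.24)^0.231 = 1020 K; V₂ = 15.0 L.
ΔU = nCvΔT = 4.51×27.7×(1020−671) = 44100 J.
Q = 0 for an adiabatic process, so W = −ΔU = -44100 J.
Net over both steps: W = -44100 J, Q = 36000 J, ΔU = 80100 J.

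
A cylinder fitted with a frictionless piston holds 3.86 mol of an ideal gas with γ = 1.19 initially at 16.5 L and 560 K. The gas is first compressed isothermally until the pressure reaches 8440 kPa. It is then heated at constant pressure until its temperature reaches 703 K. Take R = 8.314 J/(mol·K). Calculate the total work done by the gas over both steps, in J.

-32200 J

P₁ = nRT₁/V₁ = 3.86×8.314×560/16.5 = 1090 kPa.
Step 1 — Isothermal: T stays 560 K; PV = const ⇒ V₂ = 2.13 L, P₂ = 8440 kPa.
ΔU = 0 (ideal gas, T constant).
W = nRT ln(V₂/V₁) = 3.86×8.314×560×ln(0.129) = -36800 J.
Q = ΔU + W = -36800 J.
State after step 1: P = 8440 kPa, V = 2.13 L, T = 560 K.
Step 2 — Isobaric: P stays 8440 kPa; V/T = const ⇒ T₂ = 703 K, V₂ = 2.67 L.
W = PΔV = 8440×(2.67−2.13) kPa·L = 4590 J.
ΔU = nCvΔT = 3.86×43.8×(703−560) = 24200 J.
Q = ΔU + W = nCpΔT = 28700 J.
Net over both steps: W = -32200 J, Q = -8060 J, ΔU = 24200 J.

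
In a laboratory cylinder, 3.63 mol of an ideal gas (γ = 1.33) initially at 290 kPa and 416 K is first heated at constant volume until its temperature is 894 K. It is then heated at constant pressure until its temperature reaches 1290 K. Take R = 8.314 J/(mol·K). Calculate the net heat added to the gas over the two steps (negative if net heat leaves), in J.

V₁ = nRT₁/P₁ = 3.63×8.314×416/290 = 43.3 L.
Step 1 — Isochoric: V stays 43.3 L; P/T = const ⇒ T₂ = 894 K, P₂ = 623 kPa.
W = 0 (no volume change).
ΔU = nCvΔT = 3.63×25.2×(894−416) = 43700 J.
Q = ΔU = 43700 J.
State after step 1: P = 623 kPa, V = 43.3 L, T = 894 K.
Step 2 — Isobaric: P stays 623 kPa; V/T = const ⇒ T₂ = 1290 K, V₂ = 62.5 L.
W = PΔV = 623×(62.5−43.3) kPa·L = 12000 J.
ΔU = nCvΔT = 3.63×25.2×(1290−894) = 36200 J.
Q = ΔU + W = nCpΔT = 48200 J.
Net over both steps: W = 12000 J, Q = 91900 J, ΔU = 79900 J.

91900 J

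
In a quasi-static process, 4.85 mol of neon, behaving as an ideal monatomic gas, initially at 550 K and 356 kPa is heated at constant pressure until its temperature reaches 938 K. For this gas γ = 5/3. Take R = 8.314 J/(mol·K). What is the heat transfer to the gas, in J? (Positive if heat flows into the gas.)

V₁ = nRT₁/P₁ = 4.85×8.314×550/356 = 62.3 L.
Isobaric: P stays 356 kPa; V/T = const ⇒ T₂ = 938 K, V₂ = 106 L.
W = PΔV = 356×(106−62.3) kPa·L = 15600 J.
ΔU = nCvΔT = 4.85×12.5×(938−550) = 23500 J.
Q = ΔU + W = nCpΔT = 39100 J.

39100 J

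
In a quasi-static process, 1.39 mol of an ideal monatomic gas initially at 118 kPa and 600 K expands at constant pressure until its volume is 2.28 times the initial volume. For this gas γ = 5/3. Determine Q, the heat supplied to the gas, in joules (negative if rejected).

V₁ = nRT₁/P₁ = 1.39×8.314×600/118 = 58.8 L.
Isobaric: P stays 118 kPa; V/T = const ⇒ T₂ = 1370 K, V₂ = 134 L.
W = PΔV = 118×(134−58.8) kPa·L = 8880 J.
ΔU = nCvΔT = 1.39×12.5×(1370−600) = 13300 J.
Q = ΔU + W = nCpΔT = 22200 J.

22200 J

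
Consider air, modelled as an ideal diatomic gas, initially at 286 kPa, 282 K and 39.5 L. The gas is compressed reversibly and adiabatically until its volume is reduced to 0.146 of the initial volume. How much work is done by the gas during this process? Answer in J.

n = P₁V₁/(RT₁) = 286×39.5/(8.314×282) = 4.82 mol.
Adiabatic: TV^(γ−1) = const ⇒ T₂ = 282×(6.85)^0.400 = 609 K; PV^γ = const ⇒ P₂ = 4230 kPa.
ΔU = nCvΔT = 4.82×20.8×(609−282) = 32700 J.
Q = 0 for an adiabatic process, so W = −ΔU = -32700 J.

-32700 J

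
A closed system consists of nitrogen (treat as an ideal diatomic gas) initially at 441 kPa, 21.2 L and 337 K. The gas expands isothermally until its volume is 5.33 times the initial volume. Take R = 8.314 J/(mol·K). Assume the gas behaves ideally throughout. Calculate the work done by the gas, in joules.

n = P₁V₁/(RT₁) = 441×21.2/(8.314×337) = 3.34 mol.
Isothermal: T stays 337 K; PV = const ⇒ V₂ = 113 L, P₂ = 82.7 kPa.
W = nRT ln(V₂/V₁) = 3.34×8.314×337×ln(5.33) = 15600 J.

15600 J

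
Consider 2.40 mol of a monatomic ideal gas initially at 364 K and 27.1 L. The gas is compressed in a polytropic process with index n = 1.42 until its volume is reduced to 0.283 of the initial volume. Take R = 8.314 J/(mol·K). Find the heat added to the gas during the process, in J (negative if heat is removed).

-4470 J

P₁ = nRT₁/V₁ = 2.40×8.314×364/27.1 = 268 kPa.
Polytropic n=1.42: T₂ = T₁(V₁/V₂)^(n−1) = 364×(3.53)^0.42 = 619 K; P₂ = P₁(V₁/V₂)^n = 1610 kPa.
W = (P₁V₁−P₂V₂)/(n−1) = (268×27.1−1610×7.67)/0.42 = -12100 J.
ΔU = nCvΔT = 2.40×12.5×(619−364) = 7620 J.
Q = ΔU + W = -4470 J.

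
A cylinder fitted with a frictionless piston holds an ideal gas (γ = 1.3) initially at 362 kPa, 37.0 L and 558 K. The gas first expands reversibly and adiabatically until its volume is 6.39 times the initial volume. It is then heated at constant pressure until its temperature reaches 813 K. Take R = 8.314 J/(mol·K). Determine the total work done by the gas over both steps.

n = P₁V₁/(RT₁) = 362×37.0/(8.314×558) = 2.89 mol.
Step 1 — Adiabatic: TV^(γ−1) = const ⇒ T₂ = 558×(0.156)^0.300 = 320 K; PV^γ = const ⇒ P₂ = 32.5 kPa.
ΔU = nCvΔT = 2.89×27.7×(320−558) = -19100 J.
Q = 0 for an adiabatic process, so W = −ΔU = 19100 J.
State after step 1: P = 32.5 kPa, V = 236 L, T = 320 K.
Step 2 — Isobaric: P stays 32.5 kPa; V/T = const ⇒ T₂ = 813 K, V₂ = 601 L.
W = PΔV = 32.5×(601−236) kPa·L = 11800 J.
ΔU = nCvΔT = 2.89×27.7×(813−320) = 39500 J.
Q = ΔU + W = nCpΔT = 51300 J.
Net over both steps: W = 30900 J, Q = 51300 J, ΔU = 20400 J.

30900 J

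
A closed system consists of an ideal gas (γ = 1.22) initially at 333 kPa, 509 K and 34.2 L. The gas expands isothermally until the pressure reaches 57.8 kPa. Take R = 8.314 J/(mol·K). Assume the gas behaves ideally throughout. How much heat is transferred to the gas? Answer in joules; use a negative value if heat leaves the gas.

19900 J

n = P₁V₁/(RT₁) = 333×34.2/(8.314×509) = 2.69 mol.
Isothermal: T stays 509 K; PV = const ⇒ V₂ = 197 L, P₂ = 57.8 kPa.
ΔU = 0 (ideal gas, T constant).
W = nRT ln(V₂/V₁) = 2.69×8.314×509×ln(5.76) = 19900 J.
Q = ΔU + W = 19900 J.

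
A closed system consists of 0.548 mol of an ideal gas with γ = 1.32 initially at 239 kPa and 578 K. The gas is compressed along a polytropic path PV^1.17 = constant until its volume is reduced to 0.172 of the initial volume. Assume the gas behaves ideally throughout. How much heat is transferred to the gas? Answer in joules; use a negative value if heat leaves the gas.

-2530 J

V₁ = nRT₁/P₁ = 0.548×8.314×578/239 = 11.0 L.
Polytropic n=1.17: T₂ = T₁(V₁/V₂)^(n−1) = 578×(5.81)^0.17 = 780 K; P₂ = P₁(V₁/V₂)^n = 1870 kPa.
W = (P₁V₁−P₂V₂)/(n−1) = (239×11.0−1870×1.90)/0.17 = -5400 J.
ΔU = nCvΔT = 0.548×26.0×(780−578) = 2870 J.
Q = ΔU + W = -2530 J.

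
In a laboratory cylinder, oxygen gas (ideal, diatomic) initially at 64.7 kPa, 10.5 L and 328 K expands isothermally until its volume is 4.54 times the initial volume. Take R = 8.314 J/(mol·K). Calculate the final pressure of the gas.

Isothermal: T stays 328 K; PV = const ⇒ V₂ = 47.7 L, P₂ = 14.3 kPa.

14.3 kPa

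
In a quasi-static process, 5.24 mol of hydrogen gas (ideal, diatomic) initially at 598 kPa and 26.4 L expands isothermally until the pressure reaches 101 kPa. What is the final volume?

156 L

T₁ = P₁V₁/(nR) = 598×26.4/(5.24×8.314) = 362 K.
Isothermal: T stays 362 K; PV = const ⇒ V₂ = 156 L, P₂ = 101 kPa.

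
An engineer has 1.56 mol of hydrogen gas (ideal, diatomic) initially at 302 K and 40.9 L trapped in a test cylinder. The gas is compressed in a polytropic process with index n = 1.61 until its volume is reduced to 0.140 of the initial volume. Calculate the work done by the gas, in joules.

P₁ = nRT₁/V₁ = 1.56×8.314×302/40.9 = 95.8 kPa.
Polytropic n=1.61: T₂ = T₁(V₁/V₂)^(n−1) = 302×(7.14)^0.61 = 1000 K; P₂ = P₁(V₁/V₂)^n = 2270 kPa.
W = (P₁V₁−P₂V₂)/(n−1) = (95.8×40.9−2270×5.73)/0.61 = -14900 J.

-14900 J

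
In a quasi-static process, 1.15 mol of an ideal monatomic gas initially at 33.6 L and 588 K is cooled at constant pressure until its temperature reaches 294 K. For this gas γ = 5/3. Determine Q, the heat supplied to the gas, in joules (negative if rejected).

-7030 J

P₁ = nRT₁/V₁ = 1.15×8.314×588/33.6 = 167 kPa.
Isobaric: P stays 167 kPa; V/T = const ⇒ T₂ = 294 K, V₂ = 16.8 L.
W = PΔV = 167×(16.8−33.6) kPa·L = -2810 J.
ΔU = nCvΔT = 1.15×12.5×(294−588) = -4220 J.
Q = ΔU + W = nCpΔT = -7030 J.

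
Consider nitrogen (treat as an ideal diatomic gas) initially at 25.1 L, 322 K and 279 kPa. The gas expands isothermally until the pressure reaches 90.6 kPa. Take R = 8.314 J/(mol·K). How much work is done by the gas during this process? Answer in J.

7880 J

n = P₁V₁/(RT₁) = 279×25.1/(8.314×322) = 2.62 mol.
Isothermal: T stays 322 K; PV = const ⇒ V₂ = 77.3 L, P₂ = 90.6 kPa.
W = nRT ln(V₂/V₁) = 2.62×8.314×322×ln(3.08) = 7880 J.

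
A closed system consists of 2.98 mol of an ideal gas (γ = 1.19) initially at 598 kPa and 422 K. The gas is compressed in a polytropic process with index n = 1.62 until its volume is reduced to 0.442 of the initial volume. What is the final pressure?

V₁ = nRT₁/P₁ = 2.98×8.314×422/598 = 17.5 L.
Polytropic n=1.62: T₂ = T₁(V₁/V₂)^(n−1) = 422×(2.26)^0.62 = 700 K; P₂ = P₁(V₁/V₂)^n = 2240 kPa.

2240 kPa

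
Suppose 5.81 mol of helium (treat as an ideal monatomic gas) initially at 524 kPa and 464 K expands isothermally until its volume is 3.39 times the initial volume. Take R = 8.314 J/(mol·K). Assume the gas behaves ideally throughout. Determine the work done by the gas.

V₁ = nRT₁/P₁ = 5.81×8.314×464/524 = 42.8 L.
Isothermal: T stays 464 K; PV = const ⇒ V₂ = 145 L, P₂ = 155 kPa.
W = nRT ln(V₂/V₁) = 5.81×8.314×464×ln(3.39) = 27400 J.

27400 J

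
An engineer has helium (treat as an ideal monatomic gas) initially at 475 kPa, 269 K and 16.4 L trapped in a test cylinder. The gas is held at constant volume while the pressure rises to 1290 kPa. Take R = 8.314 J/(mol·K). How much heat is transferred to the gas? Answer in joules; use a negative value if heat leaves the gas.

20000 J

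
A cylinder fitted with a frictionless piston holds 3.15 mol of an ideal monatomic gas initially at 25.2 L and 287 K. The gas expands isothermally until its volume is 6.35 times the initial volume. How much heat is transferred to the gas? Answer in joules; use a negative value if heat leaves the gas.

P₁ = nRT₁/V₁ = 3.15×8.314×287/25.2 = 298 kPa.
Isothermal: T stays 287 K; PV = const ⇒ V₂ = 160 L, P₂ = 47.0 kPa.
ΔU = 0 (ideal gas, T constant).
W = nRT ln(V₂/V₁) = 3.15×8.314×287×ln(6.35) = 13900 J.
Q = ΔU + W = 13900 J.

13900 J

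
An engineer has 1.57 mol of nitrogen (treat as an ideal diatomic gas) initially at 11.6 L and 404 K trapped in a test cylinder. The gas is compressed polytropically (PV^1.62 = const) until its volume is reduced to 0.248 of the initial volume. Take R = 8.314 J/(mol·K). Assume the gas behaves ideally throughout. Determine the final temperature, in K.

959 K

P₁ = nRT₁/V₁ = 1.57×8.314×404/11.6 = 455 kPa.
Polytropic n=1.62: T₂ = T₁(V₁/V₂)^(n−1) = 404×(4.03)^0.62 = 959 K; P₂ = P₁(V₁/V₂)^n = 4350 kPa.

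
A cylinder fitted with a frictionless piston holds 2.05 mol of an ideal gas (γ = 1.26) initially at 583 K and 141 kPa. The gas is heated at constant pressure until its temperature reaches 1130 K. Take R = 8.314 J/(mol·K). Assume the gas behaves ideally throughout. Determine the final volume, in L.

V₁ = nRT₁/P₁ = 2.05×8.314×583/141 = 70.5 L.
Isobaric: P stays 141 kPa; V/T = const ⇒ T₂ = 1130 K, V₂ = 137 L.

137 L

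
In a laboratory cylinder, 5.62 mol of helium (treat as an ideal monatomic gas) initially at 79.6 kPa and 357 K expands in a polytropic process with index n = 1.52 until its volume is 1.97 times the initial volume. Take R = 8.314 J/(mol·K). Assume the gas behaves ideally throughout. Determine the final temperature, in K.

V₁ = nRT₁/P₁ = 5.62×8.314×357/79.6 = 210 L.
Polytropic n=1.52: T₂ = T₁(V₁/V₂)^(n−1) = 357×(0.508)^0.52 = 251 K; P₂ = P₁(V₁/V₂)^n = 28.4 kPa.

251 K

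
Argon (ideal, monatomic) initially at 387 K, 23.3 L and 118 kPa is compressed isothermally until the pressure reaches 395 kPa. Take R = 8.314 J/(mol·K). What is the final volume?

6.96 L

Isothermal: T stays 387 K; PV = const ⇒ V₂ = 6.96 L, P₂ = 395 kPa.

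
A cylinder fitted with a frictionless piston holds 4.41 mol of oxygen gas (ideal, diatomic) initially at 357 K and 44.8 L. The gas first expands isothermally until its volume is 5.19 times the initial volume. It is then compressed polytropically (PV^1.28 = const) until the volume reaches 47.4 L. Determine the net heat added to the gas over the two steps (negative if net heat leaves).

13700 J

P₁ = nRT₁/V₁ = 4.41×8.314×357/44.8 = 292 kPa.
Step 1 — Isothermal: T stays 357 K; PV = const ⇒ V₂ = 233 L, P₂ = 56.3 kPa.
ΔU = 0 (ideal gas, T constant).
W = nRT ln(V₂/V₁) = 4.41×8.314×357×ln(5.19) = 21600 J.
Q = ΔU + W = 21600 J.
State after step 1: P = 56.3 kPa, V = 233 L, T = 357 K.
Step 2 — Polytropic n=1.28: T₂ = T₁(V₁/V₂)^(n−1) = 357×(4.91)^0.28 = 557 K; P₂ = P₁(V₁/V₂)^n = 431 kPa.
W = (P₁V₁−P₂V₂)/(n−1) = (56.3×233−431×47.4)/0.28 = -26200 J.
ΔU = nCvΔT = 4.41×20.8×(557−357) = 18400 J.
Q = ΔU + W = -7870 J.
Net over both steps: W = -4670 J, Q = 13700 J, ΔU = 18400 J.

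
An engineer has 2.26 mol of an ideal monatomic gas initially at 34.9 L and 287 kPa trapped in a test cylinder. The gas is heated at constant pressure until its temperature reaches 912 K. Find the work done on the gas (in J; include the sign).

T₁ = P₁V₁/(nR) = 287×34.9/(2.26×8.314) = 533 K.
Isobaric: P stays 287 kPa; V/T = const ⇒ T₂ = 912 K, V₂ = 59.7 L.
W = PΔV = 287×(59.7−34.9) kPa·L = 7120 J.
Work done on the gas = −W_by = -7120 J.

-7120 J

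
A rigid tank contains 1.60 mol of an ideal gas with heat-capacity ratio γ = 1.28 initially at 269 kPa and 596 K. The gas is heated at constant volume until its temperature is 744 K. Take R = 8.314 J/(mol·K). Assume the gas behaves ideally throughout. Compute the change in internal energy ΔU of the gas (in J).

V₁ = nRT₁/P₁ = 1.60×8.314×596/269 = 29.5 L.
Isochoric: V stays 29.5 L; P/T = const ⇒ T₂ = 744 K, P₂ = 336 kPa.
For an ideal gas ΔU = nCvΔT with Cv = R/(γ−1) = 29.7 J/(mol·K).
ΔU = 1.60×29.7×(744−596) = 7030 J.

7030 J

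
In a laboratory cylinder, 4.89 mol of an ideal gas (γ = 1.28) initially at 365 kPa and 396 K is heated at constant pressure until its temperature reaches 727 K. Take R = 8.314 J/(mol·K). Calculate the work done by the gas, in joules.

V₁ = nRT₁/P₁ = 4.89×8.314×396/365 = 44.1 L.
Isobaric: P stays 365 kPa; V/T = const ⇒ T₂ = 727 K, V₂ = 81.0 L.
W = PΔV = 365×(81.0−44.1) kPa·L = 13500 J.

13500 J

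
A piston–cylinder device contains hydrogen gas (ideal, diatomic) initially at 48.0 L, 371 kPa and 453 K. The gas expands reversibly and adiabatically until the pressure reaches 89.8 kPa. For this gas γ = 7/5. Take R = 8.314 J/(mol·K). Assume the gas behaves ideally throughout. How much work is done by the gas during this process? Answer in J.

n = P₁V₁/(RT₁) = 371×48.0/(8.314×453) = 4.73 mol.
Adiabatic: T₂/T₁ = (P₂/P₁)^((γ−1)/γ) ⇒ T₂ = 453×(0.242)^0.286 = 302 K; V₂ = 132 L.
ΔU = nCvΔT = 4.73×20.8×(302−453) = -14800 J.
Q = 0 for an adiabatic process, so W = −ΔU = 14800 J.

14800 J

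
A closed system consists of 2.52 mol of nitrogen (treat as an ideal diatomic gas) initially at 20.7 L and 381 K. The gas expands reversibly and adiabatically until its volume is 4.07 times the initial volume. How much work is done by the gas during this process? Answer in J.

8570 J

P₁ = nRT₁/V₁ = 2.52×8.314×381/20.7 = 386 kPa.
Adiabatic: TV^(γ−1) = const ⇒ T₂ = 381×(0.246)^0.400 = 217 K; PV^γ = const ⇒ P₂ = 54.0 kPa.
ΔU = nCvΔT = 2.52×20.8×(217−381) = -8570 J.
Q = 0 for an adiabatic process, so W = −ΔU = 8570 J.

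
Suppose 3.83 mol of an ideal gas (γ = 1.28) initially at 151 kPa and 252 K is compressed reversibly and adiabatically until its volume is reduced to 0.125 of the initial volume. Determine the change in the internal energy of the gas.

V₁ = nRT₁/P₁ = 3.83×8.314×252/151 = 53.1 L.
Adiabatic: TV^(γ−1) = const ⇒ T₂ = 252×(8.00)^0.280 = 451 K; PV^γ = const ⇒ P₂ = 2160 kPa.
For an ideal gas ΔU = nCvΔT with Cv = R/(γ−1) = 29.7 J/(mol·K).
ΔU = 3.83×29.7×(451−252) = 22600 J.

22600 J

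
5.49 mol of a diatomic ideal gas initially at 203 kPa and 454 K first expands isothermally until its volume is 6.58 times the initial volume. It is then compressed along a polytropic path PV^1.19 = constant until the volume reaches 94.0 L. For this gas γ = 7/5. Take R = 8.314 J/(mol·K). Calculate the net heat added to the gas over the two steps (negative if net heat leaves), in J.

13100 J

V₁ = nRT₁/P₁ = 5.49×8.314×454/203 = 102 L.
Step 1 — Isothermal: T stays 454 K; PV = const ⇒ V₂ = 672 L, P₂ = 30.9 kPa.
ΔU = 0 (ideal gas, T constant).
W = nRT ln(V₂/V₁) = 5.49×8.314×454×ln(6.58) = 39000 J.
Q = ΔU + W = 39000 J.
State after step 1: P = 30.9 kPa, V = 672 L, T = 454 K.
Step 2 — Polytropic n=1.19: T₂ = T₁(V₁/V₂)^(n−1) = 454×(7.15)^0.19 = 660 K; P₂ = P₁(V₁/V₂)^n = 320 kPa.
W = (P₁V₁−P₂V₂)/(n−1) = (30.9×672−320×94.0)/0.19 = -49400 J.
ΔU = nCvΔT = 5.49×20.8×(660−454) = 23500 J.
Q = ΔU + W = -25900 J.
Net over both steps: W = -10400 J, Q = 13100 J, ΔU = 23500 J.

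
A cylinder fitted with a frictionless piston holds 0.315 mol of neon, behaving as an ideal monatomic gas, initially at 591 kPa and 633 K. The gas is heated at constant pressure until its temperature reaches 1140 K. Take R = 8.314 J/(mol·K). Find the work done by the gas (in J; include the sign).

V₁ = nRT₁/P₁ = 0.315×8.314×633/591 = 2.81 L.
Isobaric: P stays 591 kPa; V/T = const ⇒ T₂ = 1140 K, V₂ = 5.05 L.
W = PΔV = 591×(5.05−2.81) kPa·L = 1330 J.

1330 J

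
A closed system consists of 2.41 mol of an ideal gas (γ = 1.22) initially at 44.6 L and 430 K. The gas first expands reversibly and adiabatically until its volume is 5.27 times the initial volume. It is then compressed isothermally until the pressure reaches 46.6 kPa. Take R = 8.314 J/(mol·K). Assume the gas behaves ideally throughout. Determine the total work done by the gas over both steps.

8370 J

P₁ = nRT₁/V₁ = 2.41×8.314×430/44.6 = 193 kPa.
Step 1 — Adiabatic: TV^(γ−1) = const ⇒ T₂ = 430×(0.190)^0.220 = 298 K; PV^γ = const ⇒ P₂ = 25.4 kPa.
ΔU = nCvΔT = 2.41×37.8×(298−430) = -12000 J.
Q = 0 for an adiabatic process, so W = −ΔU = 12000 J.
State after step 1: P = 25.4 kPa, V = 235 L, T = 298 K.
Step 2 — Isothermal: T stays 298 K; PV = const ⇒ V₂ = 128 L, P₂ = 46.6 kPa.
ΔU = 0 (ideal gas, T constant).
W = nRT ln(V₂/V₁) = 2.41×8.314×298×ln(0.546) = -3620 J.
Q = ΔU + W = -3620 J.
Net over both steps: W = 8370 J, Q = -3620 J, ΔU = -12000 J.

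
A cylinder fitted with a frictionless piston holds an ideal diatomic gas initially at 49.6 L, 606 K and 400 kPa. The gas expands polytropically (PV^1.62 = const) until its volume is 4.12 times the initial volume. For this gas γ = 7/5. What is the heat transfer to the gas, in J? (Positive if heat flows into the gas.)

-10300 J

n = P₁V₁/(RT₁) = 400×49.6/(8.314×606) = 3.94 mol.
Polytropic n=1.62: T₂ = T₁(V₁/V₂)^(n−1) = 606×(0.243)^0.62 = 252 K; P₂ = P₁(V₁/V₂)^n = 40.4 kPa.
W = (P₁V₁−P₂V₂)/(n−1) = (400×49.6−40.4×204)/0.62 = 18700 J.
ΔU = nCvΔT = 3.94×20.8×(252−606) = -29000 J.
Q = ΔU + W = -10300 J.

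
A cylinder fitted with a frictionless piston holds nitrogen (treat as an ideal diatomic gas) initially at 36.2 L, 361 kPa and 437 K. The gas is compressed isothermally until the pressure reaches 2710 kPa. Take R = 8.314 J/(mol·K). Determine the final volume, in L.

Isothermal: T stays 437 K; PV = const ⇒ V₂ = 4.82 L, P₂ = 2710 kPa.

4.82 L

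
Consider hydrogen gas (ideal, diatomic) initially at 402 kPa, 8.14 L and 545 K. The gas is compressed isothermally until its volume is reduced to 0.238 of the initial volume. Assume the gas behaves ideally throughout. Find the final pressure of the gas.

Isothermal: T stays 545 K; PV = const ⇒ V₂ = 1.94 L, P₂ = 1690 kPa.

1690 kPa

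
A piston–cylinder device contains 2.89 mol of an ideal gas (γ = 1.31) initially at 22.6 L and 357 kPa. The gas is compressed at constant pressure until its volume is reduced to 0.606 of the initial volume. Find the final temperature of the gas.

203 K

T₁ = P₁V₁/(nR) = 357×22.6/(2.89×8.314) = 336 K.
Isobaric: P stays 357 kPa; V/T = const ⇒ T₂ = 203 K, V₂ = 13.7 L.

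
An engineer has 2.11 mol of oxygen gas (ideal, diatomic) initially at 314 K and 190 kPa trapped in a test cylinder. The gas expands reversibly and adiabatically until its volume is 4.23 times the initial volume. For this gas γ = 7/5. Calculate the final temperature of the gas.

176 K

V₁ = nRT₁/P₁ = 2.11×8.314×314/190 = 29.0 L.
Adiabatic: TV^(γ−1) = const ⇒ T₂ = 314×(0.236)^0.400 = 176 K; PV^γ = const ⇒ P₂ = 25.2 kPa.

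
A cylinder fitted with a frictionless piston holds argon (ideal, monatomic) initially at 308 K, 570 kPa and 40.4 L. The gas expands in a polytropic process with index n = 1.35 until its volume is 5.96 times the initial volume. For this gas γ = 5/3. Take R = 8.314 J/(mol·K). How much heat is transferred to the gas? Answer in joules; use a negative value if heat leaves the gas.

n = P₁V₁/(RT₁) = 570×40.4/(8.314×308) = 8.99 mol.
Polytropic n=1.35: T₂ = T₁(V₁/V₂)^(n−1) = 308×(0.168)^0.35 = 165 K; P₂ = P₁(V₁/V₂)^n = 51.2 kPa.
W = (P₁V₁−P₂V₂)/(n−1) = (570×40.4−51.2×241)/0.35 = 30600 J.
ΔU = nCvΔT = 8.99×12.5×(165−308) = -16000 J.
Q = ΔU + W = 14500 J.

14500 J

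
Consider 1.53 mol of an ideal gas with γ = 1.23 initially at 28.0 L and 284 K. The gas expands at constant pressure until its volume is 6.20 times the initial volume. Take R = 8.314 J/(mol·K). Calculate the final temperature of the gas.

1760 K

P₁ = nRT₁/V₁ = 1.53×8.314×284/28.0 = 129 kPa.
Isobaric: P stays 129 kPa; V/T = const ⇒ T₂ = 1760 K, V₂ = 174 L.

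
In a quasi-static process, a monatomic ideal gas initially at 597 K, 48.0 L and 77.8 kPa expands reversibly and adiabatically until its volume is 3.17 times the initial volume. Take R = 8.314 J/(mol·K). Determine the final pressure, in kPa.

Adiabatic: TV^(γ−1) = const ⇒ T₂ = 597×(0.315)^0.667 = 277 K; PV^γ = const ⇒ P₂ = 11.4 kPa.

11.4 kPa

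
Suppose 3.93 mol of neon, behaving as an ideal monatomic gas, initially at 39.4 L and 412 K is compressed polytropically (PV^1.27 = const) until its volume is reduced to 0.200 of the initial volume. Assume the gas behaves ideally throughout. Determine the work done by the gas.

P₁ = nRT₁/V₁ = 3.93×8.314×412/39.4 = 342 kPa.
Polytropic n=1.27: T₂ = T₁(V₁/V₂)^(n−1) = 412×(5.00)^0.27 = 636 K; P₂ = P₁(V₁/V₂)^n = 2640 kPa.
W = (P₁V₁−P₂V₂)/(n−1) = (342×39.4−2640×7.88)/0.27 = -27100 J.

-27100 J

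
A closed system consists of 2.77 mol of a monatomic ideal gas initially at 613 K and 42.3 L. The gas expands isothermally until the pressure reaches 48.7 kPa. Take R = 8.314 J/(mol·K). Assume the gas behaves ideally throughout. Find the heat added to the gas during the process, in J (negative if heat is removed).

P₁ = nRT₁/V₁ = 2.77×8.314×613/42.3 = 334 kPa.
Isothermal: T stays 613 K; PV = const ⇒ V₂ = 290 L, P₂ = 48.7 kPa.
ΔU = 0 (ideal gas, T constant).
W = nRT ln(V₂/V₁) = 2.77×8.314×613×ln(6.85) = 27200 J.
Q = ΔU + W = 27200 J.

27200 J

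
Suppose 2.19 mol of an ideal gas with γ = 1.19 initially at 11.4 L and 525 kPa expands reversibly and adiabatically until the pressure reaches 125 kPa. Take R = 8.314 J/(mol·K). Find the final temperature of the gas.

T₁ = P₁V₁/(nR) = 525×11.4/(2.19×8.314) = 329 K.
Adiabatic: T₂/T₁ = (P₂/P₁)^((γ−1)/γ) ⇒ T₂ = 329×(0.238)^0.160 = 261 K; V₂ = 38.1 L.

261 K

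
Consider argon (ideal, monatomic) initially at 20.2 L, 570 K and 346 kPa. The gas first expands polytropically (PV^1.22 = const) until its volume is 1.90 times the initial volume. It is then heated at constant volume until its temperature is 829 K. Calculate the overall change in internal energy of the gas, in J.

4760 J

n = P₁V₁/(RT₁) = 346×20.2/(8.314×570) = 1.47 mol.
Step 1 — Polytropic n=1.22: T₂ = T₁(V₁/V₂)^(n−1) = 570×(0.526)^0.22 = 495 K; P₂ = P₁(V₁/V₂)^n = 158 kPa.
W = (P₁V₁−P₂V₂)/(n−1) = (346×20.2−158×38.4)/0.22 = 4180 J.
ΔU = nCvΔT = 1.47×12.5×(495−570) = -1380 J.
Q = ΔU + W = 2800 J.
State after step 1: P = 158 kPa, V = 38.4 L, T = 495 K.
Step 2 — Isochoric: V stays 38.4 L; P/T = const ⇒ T₂ = 829 K, P₂ = 265 kPa.
W = 0 (no volume change).
ΔU = nCvΔT = 1.47×12.5×(829−495) = 6140 J.
Q = ΔU = 6140 J.
Net over both steps: W = 4180 J, Q = 8950 J, ΔU = 4760 J.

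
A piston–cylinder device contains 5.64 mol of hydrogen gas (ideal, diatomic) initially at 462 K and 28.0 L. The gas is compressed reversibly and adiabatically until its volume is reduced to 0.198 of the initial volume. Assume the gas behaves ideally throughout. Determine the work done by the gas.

-49400 J

P₁ = nRT₁/V₁ = 5.64×8.314×462/28.0 = 774 kPa.
Adiabatic: TV^(γ−1) = const ⇒ T₂ = 462×(5.05)^0.400 = 883 K; PV^γ = const ⇒ P₂ = 7470 kPa.
ΔU = nCvΔT = 5.64×20.8×(883−462) = 49400 J.
Q = 0 for an adiabatic process, so W = −ΔU = -49400 J.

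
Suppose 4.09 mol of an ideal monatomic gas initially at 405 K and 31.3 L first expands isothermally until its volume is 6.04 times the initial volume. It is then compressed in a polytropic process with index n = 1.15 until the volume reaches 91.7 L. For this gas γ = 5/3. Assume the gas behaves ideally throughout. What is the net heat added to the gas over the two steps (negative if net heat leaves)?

P₁ = nRT₁/V₁ = 4.09×8.314×405/31.3 = 440 kPa.
Step 1 — Isothermal: T stays 405 K; PV = const ⇒ V₂ = 189 L, P₂ = 72.8 kPa.
ΔU = 0 (ideal gas, T constant).
W = nRT ln(V₂/V₁) = 4.09×8.314×405×ln(6.04) = 24800 J.
Q = ΔU + W = 24800 J.
State after step 1: P = 72.8 kPa, V = 189 L, T = 405 K.
Step 2 — Polytropic n=1.15: T₂ = T₁(V₁/V₂)^(n−1) = 405×(2.06)^0.15 = 451 K; P₂ = P₁(V₁/V₂)^n = 167 kPa.
W = (P₁V₁−P₂V₂)/(n−1) = (72.8×189−167×91.7)/0.15 = -10500 J.
ΔU = nCvΔT = 4.09×12.5×(451−405) = 2370 J.
Q = ΔU + W = -8160 J.
Net over both steps: W = 14200 J, Q = 16600 J, ΔU = 2370 J.

16600 J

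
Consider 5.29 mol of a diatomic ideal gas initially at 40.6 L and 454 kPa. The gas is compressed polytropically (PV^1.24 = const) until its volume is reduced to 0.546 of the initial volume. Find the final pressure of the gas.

961 kPa

T₁ = P₁V₁/(nR) = 454×40.6/(5.29×8.314) = 419 K.
Polytropic n=1.24: T₂ = T₁(V₁/V₂)^(n−1) = 419×(1.83)^0.24 = 485 K; P₂ = P₁(V₁/V₂)^n = 961 kPa.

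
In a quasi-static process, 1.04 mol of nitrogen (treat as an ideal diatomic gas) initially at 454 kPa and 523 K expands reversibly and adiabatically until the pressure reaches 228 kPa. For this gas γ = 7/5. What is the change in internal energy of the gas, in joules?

V₁ = nRT₁/P₁ = 1.04×8.314×523/454 = 9.96 L.
Adiabatic: T₂/T₁ = (P₂/P₁)^((γ−1)/γ) ⇒ T₂ = 523×(0.502)^0.286 = 430 K; V₂ = 16.3 L.
For an ideal gas ΔU = nCvΔT with Cv = (5/2)R = 20.8 J/(mol·K).
ΔU = 1.04×20.8×(430−523) = -2020 J.

-2020 J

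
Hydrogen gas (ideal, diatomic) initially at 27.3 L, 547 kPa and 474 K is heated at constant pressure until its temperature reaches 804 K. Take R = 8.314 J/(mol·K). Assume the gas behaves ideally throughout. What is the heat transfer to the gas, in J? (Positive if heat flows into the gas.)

36400 J

n = P₁V₁/(RT₁) = 547×27.3/(8.314×474) = 3.79 mol.
Isobaric: P stays 547 kPa; V/T = const ⇒ T₂ = 804 K, V₂ = 46.3 L.
W = PΔV = 547×(46.3−27.3) kPa·L = 10400 J.
ΔU = nCvΔT = 3.79×20.8×(804−474) = 26000 J.
Q = ΔU + W = nCpΔT = 36400 J.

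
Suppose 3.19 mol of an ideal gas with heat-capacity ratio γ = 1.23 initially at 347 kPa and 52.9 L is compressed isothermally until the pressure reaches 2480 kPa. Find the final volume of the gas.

T₁ = P₁V₁/(nR) = 347×52.9/(3.19×8.314) = 692 K.
Isothermal: T stays 692 K; PV = const ⇒ V₂ = 7.40 L, P₂ = 2480 kPa.

7.40 L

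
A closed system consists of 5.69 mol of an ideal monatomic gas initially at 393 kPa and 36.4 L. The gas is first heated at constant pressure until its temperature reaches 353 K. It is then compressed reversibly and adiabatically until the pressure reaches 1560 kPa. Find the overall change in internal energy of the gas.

T₁ = P₁V₁/(nR) = 393×36.4/(5.69×8.314) = 302 K.
Step 1 — Isobaric: P stays 393 kPa; V/T = const ⇒ T₂ = 353 K, V₂ = 42.5 L.
W = PΔV = 393×(42.5−36.4) kPa·L = 2390 J.
ΔU = nCvΔT = 5.69×12.5×(353−302) = 3590 J.
Q = ΔU + W = nCpΔT = 5990 J.
State after step 1: P = 393 kPa, V = 42.5 L, T = 353 K.
Step 2 — Adiabatic: T₂/T₁ = (P₂/P₁)^((γ−1)/γ) ⇒ T₂ = 353×(3.97)^0.400 = 613 K; V₂ = 18.6 L.
ΔU = nCvΔT = 5.69×12.5×(613−353) = 18400 J.
Q = 0 for an adiabatic process, so W = −ΔU = -18400 J.
Net over both steps: W = -16000 J, Q = 5990 J, ΔU = 22000 J.

22000 J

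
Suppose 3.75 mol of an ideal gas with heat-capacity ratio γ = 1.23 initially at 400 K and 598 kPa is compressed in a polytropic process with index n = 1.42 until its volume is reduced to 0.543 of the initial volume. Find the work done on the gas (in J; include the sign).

8680 J

V₁ = nRT₁/P₁ = 3.75×8.314×400/598 = 20.9 L.
Polytropic n=1.42: T₂ = T₁(V₁/V₂)^(n−1) = 400×(1.84)^0.42 = 517 K; P₂ = P₁(V₁/V₂)^n = 1420 kPa.
W = (P₁V₁−P₂V₂)/(n−1) = (598×20.9−1420×11.3)/0.42 = -8680 J.
Work done on the gas = −W_by = 8680 J.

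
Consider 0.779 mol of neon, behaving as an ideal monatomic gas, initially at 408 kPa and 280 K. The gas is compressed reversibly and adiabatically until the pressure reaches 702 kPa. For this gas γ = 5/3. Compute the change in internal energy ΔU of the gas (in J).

V₁ = nRT₁/P₁ = 0.779×8.314×280/408 = 4.44 L.
Adiabatic: T₂/T₁ = (P₂/P₁)^((γ−1)/γ) ⇒ T₂ = 280×(1.72)^0.400 = 348 K; V₂ = 3.21 L.
For an ideal gas ΔU = nCvΔT with Cv = (3/2)R = 12.5 J/(mol·K).
ΔU = 0.779×12.5×(348−280) = 659 J.

659 J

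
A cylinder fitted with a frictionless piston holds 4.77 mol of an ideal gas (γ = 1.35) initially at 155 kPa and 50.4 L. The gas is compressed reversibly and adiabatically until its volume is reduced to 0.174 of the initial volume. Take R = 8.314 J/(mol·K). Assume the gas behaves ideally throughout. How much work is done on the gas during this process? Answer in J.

T₁ = P₁V₁/(nR) = 155×50.4/(4.77×8.314) = 197 K.
Adiabatic: TV^(γ−1) = const ⇒ T₂ = 197×(5.75)^0.350 = 363 K; PV^γ = const ⇒ P₂ = 1640 kPa.
ΔU = nCvΔT = 4.77×23.8×(363−197) = 18800 J.
Q = 0 for an adiabatic process, so W = −ΔU = -18800 J.
Work done on the gas = −W_by = 18800 J.

18800 J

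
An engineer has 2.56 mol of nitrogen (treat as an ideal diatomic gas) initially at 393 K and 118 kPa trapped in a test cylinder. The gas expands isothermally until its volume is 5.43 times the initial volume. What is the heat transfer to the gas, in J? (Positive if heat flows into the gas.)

14200 J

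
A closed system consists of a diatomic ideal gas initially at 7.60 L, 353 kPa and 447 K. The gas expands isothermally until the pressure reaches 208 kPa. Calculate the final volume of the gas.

12.9 L

Isothermal: T stays 447 K; PV = const ⇒ V₂ = 12.9 L, P₂ = 208 kPa.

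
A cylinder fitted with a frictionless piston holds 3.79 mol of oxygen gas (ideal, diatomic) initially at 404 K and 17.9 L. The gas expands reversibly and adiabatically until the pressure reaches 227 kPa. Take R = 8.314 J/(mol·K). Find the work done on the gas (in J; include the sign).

-8860 J

P₁ = nRT₁/V₁ = 3.79×8.314×404/17.9 = 711 kPa.
Adiabatic: T₂/T₁ = (P₂/P₁)^((γ−1)/γ) ⇒ T₂ = 404×(0.319)^0.286 = 292 K; V₂ = 40.5 L.
ΔU = nCvΔT = 3.79×20.8×(292−404) = -8860 J.
Q = 0 for an adiabatic process, so W = −ΔU = 8860 J.
Work done on the gas = −W_by = -8860 J.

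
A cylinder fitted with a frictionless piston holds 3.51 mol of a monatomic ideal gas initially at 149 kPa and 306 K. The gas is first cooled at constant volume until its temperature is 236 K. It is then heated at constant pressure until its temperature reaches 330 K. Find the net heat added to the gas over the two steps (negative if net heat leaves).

3790 J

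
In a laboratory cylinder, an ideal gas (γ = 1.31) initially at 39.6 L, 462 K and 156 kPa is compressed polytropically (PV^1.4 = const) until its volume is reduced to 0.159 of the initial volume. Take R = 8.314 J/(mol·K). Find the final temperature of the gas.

Polytropic n=1.4: T₂ = T₁(V₁/V₂)^(n−1) = 462×(6.29)^0.40 = 964 K; P₂ = P₁(V₁/V₂)^n = 2050 kPa.

964 K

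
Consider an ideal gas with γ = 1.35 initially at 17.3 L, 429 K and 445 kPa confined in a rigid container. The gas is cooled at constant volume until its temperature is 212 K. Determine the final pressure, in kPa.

220 kPa

Isochoric: V stays 17.3 L; P/T = const ⇒ T₂ = 212 K, P₂ = 220 kPa.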